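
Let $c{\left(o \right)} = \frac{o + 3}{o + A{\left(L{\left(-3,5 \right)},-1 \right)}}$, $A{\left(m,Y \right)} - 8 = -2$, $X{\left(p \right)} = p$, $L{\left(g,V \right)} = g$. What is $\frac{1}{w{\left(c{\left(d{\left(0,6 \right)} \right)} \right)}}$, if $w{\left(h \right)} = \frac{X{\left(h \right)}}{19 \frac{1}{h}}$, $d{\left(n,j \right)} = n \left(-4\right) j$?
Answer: $76$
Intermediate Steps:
$d{\left(n,j \right)} = - 4 j n$ ($d{\left(n,j \right)} = - 4 n j = - 4 j n$)
$A{\left(m,Y \right)} = 6$ ($A{\left(m,Y \right)} = 8 - 2 = 6$)
$c{\left(o \right)} = \frac{3 + o}{6 + o}$ ($c{\left(o \right)} = \frac{o + 3}{o + 6} = \frac{3 + o}{6 + o}$)
$w{\left(h \right)} = \frac{h^{2}}{19}$ ($w{\left(h \right)} = \frac{h}{19 \frac{1}{h}} = h \frac{h}{19} = \frac{h^{2}}{19}$)
$\frac{1}{w{\left(c{\left(d{\left(0,6 \right)} \right)} \right)}} = \frac{1}{\frac{1}{19} \left(\frac{3 - 24 \cdot 0}{6 - 24 \cdot 0}\right)^{2}} = \frac{1}{\frac{1}{19} \left(\frac{3 + 0}{6 + 0}\right)^{2}} = \frac{1}{\frac{1}{19} \left(\frac{1}{6} \cdot 3\right)^{2}} = \frac{1}{\frac{1}{19} \left(\frac{1}{2}\right)^{2}} = \frac{1}{\frac{1}{19} \cdot \frac{1}{4}} = \frac{1}{\frac{1}{76}} = 76$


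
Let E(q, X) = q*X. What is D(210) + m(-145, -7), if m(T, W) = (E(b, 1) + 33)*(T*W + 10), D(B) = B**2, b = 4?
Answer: 82025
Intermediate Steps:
E(q, X) = X*q
m(T, W) = 370 + 37*T*W (m(T, W) = (1*4 + 33)*(T*W + 10) = (4 + 33)*(10 + T*W) = 37*(10 + T*W) = 370 + 37*T*W)
D(210) + m(-145, -7) = 210**2 + (370 + 37*(-145)*(-7)) = 44100 + (370 + 37555) = 44100 + 37925 = 82025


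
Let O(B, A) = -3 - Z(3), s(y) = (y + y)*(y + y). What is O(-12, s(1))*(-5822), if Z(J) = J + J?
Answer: 52398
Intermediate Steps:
Z(J) = 2*J
s(y) = 4*y² (s(y) = (2*y)*(2*y) = 4*y²)
O(B, A) = -9 (O(B, A) = -3 - 2*3 = -3 - 1*6 = -3 - 6 = -9)
O(-12, s(1))*(-5822) = -9*(-5822) = 52398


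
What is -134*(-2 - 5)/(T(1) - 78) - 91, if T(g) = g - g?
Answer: -4018/39 ≈ -103.03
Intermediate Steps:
T(g) = 0
-134*(-2 - 5)/(T(1) - 78) - 91 = -134*(-2 - 5)/(0 - 78) - 91 = -(-938)/(-78) - 91 = -(-938)*(-1)/78 - 91 = -134*7/78 - 91 = -469/39 - 91 = -4018/39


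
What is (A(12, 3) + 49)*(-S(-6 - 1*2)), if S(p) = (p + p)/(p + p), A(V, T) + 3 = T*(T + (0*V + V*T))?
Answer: -163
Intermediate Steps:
A(V, T) = -3 + T*(T + T*V) (A(V, T) = -3 + T*(T + (0*V + V*T)) = -3 + T*(T + (0 + T*V)) = -3 + T*(T + T*V))
S(p) = 1 (S(p) = (2*p)/((2*p)) = (2*p)*(1/(2*p)) = 1)
(A(12, 3) + 49)*(-S(-6 - 1*2)) = ((-3 + 3² + 12*3²) + 49)*(-1*1) = ((-3 + 9 + 12*9) + 49)*(-1) = ((-3 + 9 + 108) + 49)*(-1) = (114 + 49)*(-1) = 163*(-1) = -163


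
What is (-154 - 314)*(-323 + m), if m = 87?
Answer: 110448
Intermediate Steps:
(-154 - 314)*(-323 + m) = (-154 - 314)*(-323 + 87) = -468*(-236) = 110448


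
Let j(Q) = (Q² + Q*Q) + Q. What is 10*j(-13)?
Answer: 3250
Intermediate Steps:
j(Q) = Q + 2*Q² (j(Q) = (Q² + Q²) + Q = 2*Q² + Q = Q + 2*Q²)
10*j(-13) = 10*(-13*(1 + 2*(-13))) = 10*(-13*(1 - 26)) = 10*(-13*(-25)) = 10*325 = 3250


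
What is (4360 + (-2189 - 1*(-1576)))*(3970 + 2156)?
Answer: 22954122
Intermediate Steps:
(4360 + (-2189 - 1*(-1576)))*(3970 + 2156) = (4360 + (-2189 + 1576))*6126 = (4360 - 613)*6126 = 3747*6126 = 22954122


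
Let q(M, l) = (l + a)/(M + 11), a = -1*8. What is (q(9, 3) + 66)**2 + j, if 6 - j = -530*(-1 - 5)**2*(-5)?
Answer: -1457135/16 ≈ -91071.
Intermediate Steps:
a = -8
q(M, l) = (-8 + l)/(11 + M) (q(M, l) = (l - 8)/(M + 11) = (-8 + l)/(11 + M))
j = -95394 (j = 6 - (-530)*(-1 - 5)**2*(-5) = 6 - (-530)*(-6)**2*(-5) = 6 - (-530)*36*(-5) = 6 - (-530)*(-180) = 6 - 1*95400 = 6 - 95400 = -95394)
(q(9, 3) + 66)**2 + j = ((-8 + 3)/(11 + 9) + 66)**2 - 95394 = (-5/20 + 66)**2 - 95394 = ((1/20)*(-5) + 66)**2 - 95394 = (-1/4 + 66)**2 - 95394 = (263/4)**2 - 95394 = 69169/16 - 95394 = -1457135/16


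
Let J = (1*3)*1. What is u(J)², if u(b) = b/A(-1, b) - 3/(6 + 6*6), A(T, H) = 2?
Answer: 100/49 ≈ 2.0408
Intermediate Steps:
J = 3 (J = 3*1 = 3)
u(b) = -1/14 + b/2 (u(b) = b/2 - 3/(6 + 6*6) = b*(½) - 3/(6 + 36) = b/2 - 3/42 = b/2 - 3*1/42 = b/2 - 1/14 = -1/14 + b/2)
u(J)² = (-1/14 + (½)*3)² = (-1/14 + 3/2)² = (10/7)² = 100/49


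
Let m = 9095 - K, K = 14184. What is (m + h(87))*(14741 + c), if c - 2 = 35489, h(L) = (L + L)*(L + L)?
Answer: 1265193384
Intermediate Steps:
m = -5089 (m = 9095 - 1*14184 = 9095 - 14184 = -5089)
h(L) = 4*L² (h(L) = (2*L)*(2*L) = 4*L²)
c = 35491 (c = 2 + 35489 = 35491)
(m + h(87))*(14741 + c) = (-5089 + 4*87²)*(14741 + 35491) = (-5089 + 4*7569)*50232 = (-5089 + 30276)*50232 = 25187*50232 = 1265193384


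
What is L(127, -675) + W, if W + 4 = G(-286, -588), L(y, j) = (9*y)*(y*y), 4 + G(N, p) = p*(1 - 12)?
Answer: 18441907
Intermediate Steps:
G(N, p) = -4 - 11*p (G(N, p) = -4 + p*(1 - 12) = -4 + p*(-11) = -4 - 11*p)
L(y, j) = 9*y**3 (L(y, j) = (9*y)*y**2 = 9*y**3)
W = 6460 (W = -4 + (-4 - 11*(-588)) = -4 + (-4 + 6468) = -4 + 6464 = 6460)
L(127, -675) + W = 9*127**3 + 6460 = 9*2048383 + 6460 = 18435447 + 6460 = 18441907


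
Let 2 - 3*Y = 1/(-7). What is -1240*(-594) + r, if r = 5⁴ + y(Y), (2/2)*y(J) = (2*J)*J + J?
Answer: 36122150/49 ≈ 7.3719e+5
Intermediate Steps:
Y = 5/7 (Y = ⅔ - ⅓/(-7) = ⅔ - ⅓*(-⅐) = ⅔ + 1/21 = 5/7 ≈ 0.71429)
y(J) = J + 2*J² (y(J) = (2*J)*J + J = 2*J² + J = J + 2*J²)
r = 30710/49 (r = 5⁴ + 5*(1 + 2*(5/7))/7 = 625 + 5*(1 + 10/7)/7 = 625 + (5/7)*(17/7) = 625 + 85/49 = 30710/49 ≈ 626.73)
-1240*(-594) + r = -1240*(-594) + 30710/49 = 736560 + 30710/49 = 36122150/49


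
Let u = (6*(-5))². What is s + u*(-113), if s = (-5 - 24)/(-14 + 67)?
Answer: -5390129/53 ≈ -1.0170e+5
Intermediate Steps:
s = -29/53 ≈ -0.54717
u = 900 (u = (-30)² = 900)
s + u*(-113) = -29/53 + 900*(-113) = -29/53 - 101700 = -5390129/53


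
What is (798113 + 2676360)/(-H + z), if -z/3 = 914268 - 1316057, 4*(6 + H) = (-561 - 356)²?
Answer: 13897892/3980603 ≈ 3.4914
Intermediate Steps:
H = 840865/4 (H = -6 + (-561 - 356)²/4 = -6 + (¼)*(-917)² = -6 + (¼)*840889 = -6 + 840889/4 = 840865/4 ≈ 2.1022e+5)
z = 1205367 (z = -3*(914268 - 1316057) = -3*(-401789) = 1205367)
(798113 + 2676360)/(-H + z) = (798113 + 2676360)/(-1*840865/4 + 1205367) = 3474473/(-840865/4 + 1205367) = 3474473/(3980603/4) = 3474473*(4/3980603) = 13897892/3980603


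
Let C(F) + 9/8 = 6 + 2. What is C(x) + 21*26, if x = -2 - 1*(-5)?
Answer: 4423/8 ≈ 552.88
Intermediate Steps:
x = 3 (x = -2 + 5 = 3)
C(F) = 55/8 (C(F) = -9/8 + (6 + 2) = -9/8 + 8 = 55/8)
C(x) + 21*26 = 55/8 + 21*26 = 55/8 + 546 = 4423/8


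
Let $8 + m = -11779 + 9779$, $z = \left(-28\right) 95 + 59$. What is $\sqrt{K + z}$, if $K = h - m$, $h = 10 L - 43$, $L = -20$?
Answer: $2 i \sqrt{209} \approx 28.914 i$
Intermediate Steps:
$h = -243$ ($h = 10 \left(-20\right) - 43 = -200 - 43 = -243$)
$z = -2601$ ($z = -2660 + 59 = -2601$)
$m = -2008$ ($m = -8 + \left(-11779 + 9779\right) = -8 - 2000 = -2008$)
$K = 1765$ ($K = -243 - -2008 = -243 + 2008 = 1765$)
$\sqrt{K + z} = \sqrt{1765 - 2601} = \sqrt{-836} = 2 i \sqrt{209}$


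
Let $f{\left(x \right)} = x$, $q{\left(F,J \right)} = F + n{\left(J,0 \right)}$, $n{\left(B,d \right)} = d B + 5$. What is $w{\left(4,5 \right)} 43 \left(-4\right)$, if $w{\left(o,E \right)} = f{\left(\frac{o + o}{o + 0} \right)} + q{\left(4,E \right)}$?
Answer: $-1892$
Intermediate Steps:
$n{\left(B,d \right)} = 5 + B d$ ($n{\left(B,d \right)} = B d + 5 = 5 + B d$)
$q{\left(F,J \right)} = 5 + F$ ($q{\left(F,J \right)} = F + \left(5 + J 0\right) = F + \left(5 + 0\right) = F + 5 = 5 + F$)
$w{\left(o,E \right)} = 11$ ($w{\left(o,E \right)} = \frac{o + o}{o + 0} + \left(5 + 4\right) = \frac{2 o}{o} + 9 = 2 + 9 = 11$)
$w{\left(4,5 \right)} 43 \left(-4\right) = 11 \cdot 43 \left(-4\right) = 473 \left(-4\right) = -1892$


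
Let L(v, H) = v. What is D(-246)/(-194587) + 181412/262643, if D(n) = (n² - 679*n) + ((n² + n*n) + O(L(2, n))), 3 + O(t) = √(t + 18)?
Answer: -56251417453/51106913441 - 2*√5/194587 ≈ -1.1007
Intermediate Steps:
O(t) = -3 + √(18 + t) (O(t) = -3 + √(t + 18) = -3 + √(18 + t))
D(n) = -3 - 679*n + 2*√5 + 3*n² (D(n) = (n² - 679*n) + ((n² + n*n) + (-3 + √(18 + 2))) = (n² - 679*n) + ((n² + n²) + (-3 + √20)) = (n² - 679*n) + (2*n² + (-3 + 2*√5)) = (n² - 679*n) + (-3 + 2*√5 + 2*n²) = -3 - 679*n + 2*√5 + 3*n²)
D(-246)/(-194587) + 181412/262643 = (-3 - 679*(-246) + 2*√5 + 3*(-246)²)/(-194587) + 181412/262643 = (-3 + 167034 + 2*√5 + 3*60516)*(-1/194587) + 181412*(1/262643) = (-3 + 167034 + 2*√5 + 181548)*(-1/194587) + 181412/262643 = (348579 + 2*√5)*(-1/194587) + 181412/262643 = (-348579/194587 - 2*√5/194587) + 181412/262643 = -56251417453/51106913441 - 2*√5/194587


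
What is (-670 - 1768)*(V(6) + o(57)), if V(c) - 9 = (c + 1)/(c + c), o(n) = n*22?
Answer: -18483697/6 ≈ -3.0806e+6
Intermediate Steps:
o(n) = 22*n
V(c) = 9 + (1 + c)/(2*c) (V(c) = 9 + (c + 1)/(c + c) = 9 + (1 + c)/((2*c)) = 9 + (1 + c)*(1/(2*c)) = 9 + (1 + c)/(2*c))
(-670 - 1768)*(V(6) + o(57)) = (-670 - 1768)*((1/2)*(1 + 19*6)/6 + 22*57) = -2438*((1/2)*(1/6)*(1 + 114) + 1254) = -2438*((1/2)*(1/6)*115 + 1254) = -2438*(115/12 + 1254) = -2438*15163/12 = -18483697/6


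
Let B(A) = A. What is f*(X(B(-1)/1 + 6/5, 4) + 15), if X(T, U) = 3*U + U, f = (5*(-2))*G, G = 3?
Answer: -930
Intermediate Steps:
f = -30 (f = (5*(-2))*3 = -10*3 = -30)
X(T, U) = 4*U
f*(X(B(-1)/1 + 6/5, 4) + 15) = -30*(4*4 + 15) = -30*(16 + 15) = -30*31 = -930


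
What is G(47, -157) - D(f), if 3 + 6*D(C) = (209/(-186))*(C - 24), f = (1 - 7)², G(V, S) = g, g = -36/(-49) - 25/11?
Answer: 121235/100254 ≈ 1.2093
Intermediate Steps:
g = -829/539 (g = -36*(-1/49) - 25*1/11 = 36/49 - 25/11 = -829/539 ≈ -1.5380)
G(V, S) = -829/539
f = 36 (f = (-6)² = 36)
D(C) = 743/186 - 209*C/1116 (D(C) = -½ + ((209/(-186))*(C - 24))/6 = -½ + ((209*(-1/186))*(-24 + C))/6 = -½ + (-209*(-24 + C)/186)/6 = -½ + (836/31 - 209*C/186)/6 = -½ + (418/93 - 209*C/1116) = 743/186 - 209*C/1116)
G(47, -157) - D(f) = -829/539 - (743/186 - 209/1116*36) = -829/539 - (743/186 - 209/31) = -829/539 - 1*(-511/186) = -829/539 + 511/186 = 121235/100254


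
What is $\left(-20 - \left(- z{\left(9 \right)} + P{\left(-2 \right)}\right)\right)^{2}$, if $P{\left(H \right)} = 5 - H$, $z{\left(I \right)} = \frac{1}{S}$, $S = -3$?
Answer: $\frac{6724}{9} \approx 747.11$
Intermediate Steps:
$z{\left(I \right)} = - \frac{1}{3}$ ($z{\left(I \right)} = \frac{1}{-3} = - \frac{1}{3}$)
$\left(-20 - \left(- z{\left(9 \right)} + P{\left(-2 \right)}\right)\right)^{2} = \left(-20 - \left(\frac{16}{3} + 2\right)\right)^{2} = \left(-20 - \frac{22}{3}\right)^{2} = \left(- \frac{82}{3}\right)^{2} = \frac{6724}{9}$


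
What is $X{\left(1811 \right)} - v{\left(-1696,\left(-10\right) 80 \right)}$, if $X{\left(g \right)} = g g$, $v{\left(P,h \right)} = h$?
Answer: $3280521$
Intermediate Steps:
$X{\left(g \right)} = g^{2}$
$X{\left(1811 \right)} - v{\left(-1696,\left(-10\right) 80 \right)} = 1811^{2} - \left(-10\right) 80 = 3279721 - -800 = 3279721 + 800 = 3280521$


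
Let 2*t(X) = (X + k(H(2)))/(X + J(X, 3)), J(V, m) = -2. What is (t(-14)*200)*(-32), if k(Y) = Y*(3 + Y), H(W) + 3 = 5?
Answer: -800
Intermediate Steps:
H(W) = 2 (H(W) = -3 + 5 = 2)
t(X) = (10 + X)/(2*(-2 + X)) (t(X) = ((X + 2*(3 + 2))/(X - 2))/2 = ((X + 2*5)/(-2 + X))/2 = ((X + 10)/(-2 + X))/2 = ((10 + X)/(-2 + X))/2 = (10 + X)/(2*(-2 + X)))
(t(-14)*200)*(-32) = (((10 - 14)/(2*(-2 - 14)))*200)*(-32) = (((1/2)*(-4)/(-16))*200)*(-32) = (((1/2)*(-1/16)*(-4))*200)*(-32) = ((1/8)*200)*(-32) = 25*(-32) = -800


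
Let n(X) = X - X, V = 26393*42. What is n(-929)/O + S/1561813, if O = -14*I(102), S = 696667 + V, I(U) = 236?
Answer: 1805173/1561813 ≈ 1.1558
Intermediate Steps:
V = 1108506
S = 1805173 (S = 696667 + 1108506 = 1805173)
O = -3304 (O = -14*236 = -3304)
n(X) = 0
n(-929)/O + S/1561813 = 0/(-3304) + 1805173/1561813 = 0*(-1/3304) + 1805173*(1/1561813) = 0 + 1805173/1561813 = 1805173/1561813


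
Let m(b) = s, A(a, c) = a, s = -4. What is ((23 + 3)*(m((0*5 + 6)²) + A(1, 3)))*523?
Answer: -40794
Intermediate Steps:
m(b) = -4
((23 + 3)*(m((0*5 + 6)²) + A(1, 3)))*523 = ((23 + 3)*(-4 + 1))*523 = (26*(-3))*523 = -78*523 = -40794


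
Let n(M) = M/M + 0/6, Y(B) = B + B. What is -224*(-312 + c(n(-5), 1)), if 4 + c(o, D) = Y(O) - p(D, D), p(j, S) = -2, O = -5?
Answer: 72576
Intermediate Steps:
Y(B) = 2*B
n(M) = 1 (n(M) = 1 + 0*(⅙) = 1 + 0 = 1)
c(o, D) = -12 (c(o, D) = -4 + (2*(-5) - 1*(-2)) = -4 + (-10 + 2) = -4 - 8 = -12)
-224*(-312 + c(n(-5), 1)) = -224*(-312 - 12) = -224*(-324) = 72576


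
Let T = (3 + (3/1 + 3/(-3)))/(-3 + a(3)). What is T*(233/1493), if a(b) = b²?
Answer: 1165/8958 ≈ 0.13005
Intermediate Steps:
T = ⅚ (T = (3 + (3/1 + 3/(-3)))/(-3 + 3²) = (3 + (3*1 + 3*(-⅓)))/(-3 + 9) = (3 + (3 - 1))/6 = (3 + 2)*(⅙) = 5*(⅙) = ⅚ ≈ 0.83333)
T*(233/1493) = 5*(233/1493)/6 = 5*(233*(1/1493))/6 = (⅚)*(233/1493) = 1165/8958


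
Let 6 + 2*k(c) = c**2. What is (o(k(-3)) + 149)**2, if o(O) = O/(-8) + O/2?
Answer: 5726449/256 ≈ 22369.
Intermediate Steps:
k(c) = -3 + c**2/2
o(O) = 3*O/8 (o(O) = O*(-1/8) + O*(1/2) = -O/8 + O/2 = 3*O/8)
(o(k(-3)) + 149)**2 = (3*(-3 + (1/2)*(-3)**2)/8 + 149)**2 = (3*(-3 + (1/2)*9)/8 + 149)**2 = (3*(-3 + 9/2)/8 + 149)**2 = ((3/8)*(3/2) + 149)**2 = (9/16 + 149)**2 = (2393/16)**2 = 5726449/256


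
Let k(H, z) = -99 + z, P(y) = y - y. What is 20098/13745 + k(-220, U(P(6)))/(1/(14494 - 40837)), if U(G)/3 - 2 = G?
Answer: 33673881853/13745 ≈ 2.4499e+6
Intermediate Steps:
P(y) = 0
U(G) = 6 + 3*G
20098/13745 + k(-220, U(P(6)))/(1/(14494 - 40837)) = 20098/13745 + (-99 + (6 + 3*0))/(1/(14494 - 40837)) = 20098*(1/13745) + (-99 + (6 + 0))/(1/(-26343)) = 20098/13745 + (-99 + 6)/(-1/26343) = 20098/13745 - 93*(-26343) = 20098/13745 + 2449899 = 33673881853/13745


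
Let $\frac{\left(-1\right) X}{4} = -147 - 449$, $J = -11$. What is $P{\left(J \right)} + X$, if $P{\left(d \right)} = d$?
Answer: $2373$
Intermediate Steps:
$X = 2384$ ($X = - 4 \left(-147 - 449\right) = \left(-4\right) \left(-596\right) = 2384$)
$P{\left(J \right)} + X = -11 + 2384 = 2373$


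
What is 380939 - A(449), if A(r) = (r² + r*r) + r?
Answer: -22712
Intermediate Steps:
A(r) = r + 2*r² (A(r) = (r² + r²) + r = 2*r² + r = r + 2*r²)
380939 - A(449) = 380939 - 449*(1 + 2*449) = 380939 - 449*(1 + 898) = 380939 - 449*899 = 380939 - 1*403651 = 380939 - 403651 = -22712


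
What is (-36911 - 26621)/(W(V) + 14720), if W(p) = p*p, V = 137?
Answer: -63532/33489 ≈ -1.8971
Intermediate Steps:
W(p) = p**2
(-36911 - 26621)/(W(V) + 14720) = (-36911 - 26621)/(137**2 + 14720) = -63532/(18769 + 14720) = -63532/33489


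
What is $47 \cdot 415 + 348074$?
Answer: $367579$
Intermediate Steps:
$47 \cdot 415 + 348074 = 19505 + 348074 = 367579$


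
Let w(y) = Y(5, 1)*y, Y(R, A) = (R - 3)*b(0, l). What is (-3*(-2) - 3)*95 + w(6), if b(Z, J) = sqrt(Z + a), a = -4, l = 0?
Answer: 285 + 24*I ≈ 285.0 + 24.0*I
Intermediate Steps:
b(Z, J) = sqrt(-4 + Z) (b(Z, J) = sqrt(Z - 4) = sqrt(-4 + Z))
Y(R, A) = 2*I*(-3 + R) (Y(R, A) = (R - 3)*sqrt(-4 + 0) = (-3 + R)*sqrt(-4) = (-3 + R)*(2*I) = 2*I*(-3 + R))
w(y) = 4*I*y (w(y) = (2*I*(-3 + 5))*y = (2*I*2)*y = (4*I)*y = 4*I*y)
(-3*(-2) - 3)*95 + w(6) = (-3*(-2) - 3)*95 + 4*I*6 = (6 - 3)*95 + 24*I = 3*95 + 24*I = 285 + 24*I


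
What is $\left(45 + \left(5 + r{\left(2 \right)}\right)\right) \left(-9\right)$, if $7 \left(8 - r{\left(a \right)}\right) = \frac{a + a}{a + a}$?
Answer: $- \frac{3645}{7} \approx -520.71$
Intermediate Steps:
$r{\left(a \right)} = \frac{55}{7}$ ($r{\left(a \right)} = 8 - \frac{\left(a + a\right) \frac{1}{a + a}}{7} = 8 - \frac{2 a \frac{1}{2 a}}{7} = 8 - \frac{1}{7} = \frac{55}{7}$)
$\left(45 + \left(5 + r{\left(2 \right)}\right)\right) \left(-9\right) = \left(45 + \left(5 + \frac{55}{7}\right)\right) \left(-9\right) = \left(45 + \frac{90}{7}\right) \left(-9\right) = \frac{405}{7} \left(-9\right) = - \frac{3645}{7}$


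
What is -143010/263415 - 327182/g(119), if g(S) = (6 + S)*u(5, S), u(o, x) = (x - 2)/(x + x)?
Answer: -1367602493026/256829625 ≈ -5324.9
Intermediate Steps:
u(o, x) = (-2 + x)/(2*x) (u(o, x) = (-2 + x)/((2*x)) = (-2 + x)*(1/(2*x)) = (-2 + x)/(2*x))
g(S) = (-2 + S)*(6 + S)/(2*S) (g(S) = (6 + S)*((-2 + S)/(2*S)) = (-2 + S)*(6 + S)/(2*S))
-143010/263415 - 327182/g(119) = -143010/263415 - 327182/(2 + (½)*119 - 6/119) = -143010*1/263415 - 327182/(2 + 119/2 - 6*1/119) = -9534/17561 - 327182/(2 + 119/2 - 6/119) = -9534/17561 - 327182/14625/238 = -9534/17561 - 327182*238/14625 = -9534/17561 - 77869316/14625 = -1367602493026/256829625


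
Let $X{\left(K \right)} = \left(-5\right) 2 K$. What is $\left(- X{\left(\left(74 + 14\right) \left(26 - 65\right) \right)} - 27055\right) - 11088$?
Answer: $-72463$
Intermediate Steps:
$X{\left(K \right)} = - 10 K$
$\left(- X{\left(\left(74 + 14\right) \left(26 - 65\right) \right)} - 27055\right) - 11088 = \left(- \left(-10\right) \left(74 + 14\right) \left(26 - 65\right) - 27055\right) - 11088 = \left(- \left(-10\right) 88 \left(-39\right) - 27055\right) - 11088 = \left(- \left(-10\right) \left(-3432\right) - 27055\right) - 11088 = \left(\left(-1\right) 34320 - 27055\right) - 11088 = \left(-34320 - 27055\right) - 11088 = -61375 - 11088 = -72463$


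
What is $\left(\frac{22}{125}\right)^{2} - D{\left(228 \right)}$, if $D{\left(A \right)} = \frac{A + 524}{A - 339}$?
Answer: $\frac{11803724}{1734375} \approx 6.8057$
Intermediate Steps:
$D{\left(A \right)} = \frac{524 + A}{-339 + A}$
$\left(\frac{22}{125}\right)^{2} - D{\left(228 \right)} = \left(\frac{22}{125}\right)^{2} - \frac{524 + 228}{-339 + 228} = \left(22 \cdot \frac{1}{125}\right)^{2} - \frac{1}{-111} \cdot 752 = \left(\frac{22}{125}\right)^{2} - \left(- \frac{1}{111}\right) 752 = \frac{484}{15625} - - \frac{752}{111} = \frac{484}{15625} + \frac{752}{111} = \frac{11803724}{1734375}$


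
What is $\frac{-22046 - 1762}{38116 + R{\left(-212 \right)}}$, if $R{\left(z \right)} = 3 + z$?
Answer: $- \frac{23808}{37907} \approx -0.62806$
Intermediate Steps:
$\frac{-22046 - 1762}{38116 + R{\left(-212 \right)}} = \frac{-22046 - 1762}{38116 + \left(3 - 212\right)} = - \frac{23808}{38116 - 209} = - \frac{23808}{37907}$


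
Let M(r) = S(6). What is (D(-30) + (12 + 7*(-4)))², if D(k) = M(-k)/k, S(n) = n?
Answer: 6561/25 ≈ 262.44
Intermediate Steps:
M(r) = 6
D(k) = 6/k
(D(-30) + (12 + 7*(-4)))² = (6/(-30) + (12 + 7*(-4)))² = (6*(-1/30) + (12 - 28))² = (-⅕ - 16)² = (-81/5)² = 6561/25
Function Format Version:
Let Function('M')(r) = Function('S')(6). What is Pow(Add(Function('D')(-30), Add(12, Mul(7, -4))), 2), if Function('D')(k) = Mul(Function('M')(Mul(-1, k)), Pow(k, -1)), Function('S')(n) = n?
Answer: Rational(6561, 25) ≈ 262.44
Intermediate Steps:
Function('M')(r) = 6
Function('D')(k) = Mul(6, Pow(k, -1))
Pow(Add(Function('D')(-30), Add(12, Mul(7, -4))), 2) = Pow(Add(Mul(6, Pow(-30, -1)), Add(12, Mul(7, -4))), 2) = Pow(Add(Mul(6, Rational(-1, 30)), Add(12, -28)), 2) = Pow(Add(Rational(-1, 5), -16), 2) = Pow(Rational(-81, 5), 2) = Rational(6561, 25)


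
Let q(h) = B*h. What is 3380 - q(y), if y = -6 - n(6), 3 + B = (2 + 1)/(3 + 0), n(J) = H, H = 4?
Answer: 3360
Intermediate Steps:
n(J) = 4
B = -2 (B = -3 + (2 + 1)/(3 + 0) = -3 + 3/3 = -3 + 3*(⅓) = -3 + 1 = -2)
y = -10 (y = -6 - 1*4 = -6 - 4 = -10)
q(h) = -2*h
3380 - q(y) = 3380 - (-2)*(-10) = 3380 - 1*20 = 3380 - 20 = 3360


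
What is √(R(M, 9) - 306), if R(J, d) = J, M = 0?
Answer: 3*I*√34 ≈ 17.493*I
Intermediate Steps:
√(R(M, 9) - 306) = √(0 - 306) = √(-306) = 3*I*√34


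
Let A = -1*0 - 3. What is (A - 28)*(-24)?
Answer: 744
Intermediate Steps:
A = -3 (A = 0 - 3 = -3)
(A - 28)*(-24) = (-3 - 28)*(-24) = -31*(-24) = 744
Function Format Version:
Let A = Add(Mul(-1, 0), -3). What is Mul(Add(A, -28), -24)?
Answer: 744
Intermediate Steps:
A = -3 (A = Add(0, -3) = -3)
Mul(Add(A, -28), -24) = Mul(Add(-3, -28), -24) = Mul(-31, -24) = 744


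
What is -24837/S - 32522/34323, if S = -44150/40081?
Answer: 34166829102131/1515360450 ≈ 22547.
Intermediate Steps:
S = -44150/40081 (S = -44150*1/40081 = -44150/40081 ≈ -1.1015)
-24837/S - 32522/34323 = -24837/(-44150/40081) - 32522/34323 = -24837*(-40081/44150) - 32522*1/34323 = 995491797/44150 - 32522/34323 = 34166829102131/1515360450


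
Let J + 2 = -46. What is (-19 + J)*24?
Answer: -1608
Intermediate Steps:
J = -48 (J = -2 - 46 = -48)
(-19 + J)*24 = (-19 - 48)*24 = -67*24 = -1608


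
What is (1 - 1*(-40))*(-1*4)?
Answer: -164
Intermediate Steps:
(1 - 1*(-40))*(-1*4) = (1 + 40)*(-4) = 41*(-4) = -164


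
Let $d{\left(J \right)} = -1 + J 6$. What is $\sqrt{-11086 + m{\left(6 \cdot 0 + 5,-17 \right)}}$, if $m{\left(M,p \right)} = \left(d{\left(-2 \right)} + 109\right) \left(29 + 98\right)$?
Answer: $\sqrt{1106} \approx 33.257$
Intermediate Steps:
$d{\left(J \right)} = -1 + 6 J$
$m{\left(M,p \right)} = 12192$ ($m{\left(M,p \right)} = \left(\left(-1 + 6 \left(-2\right)\right) + 109\right) \left(29 + 98\right) = \left(\left(-1 - 12\right) + 109\right) 127 = \left(-13 + 109\right) 127 = 96 \cdot 127 = 12192$)
$\sqrt{-11086 + m{\left(6 \cdot 0 + 5,-17 \right)}} = \sqrt{-11086 + 12192} = \sqrt{1106}$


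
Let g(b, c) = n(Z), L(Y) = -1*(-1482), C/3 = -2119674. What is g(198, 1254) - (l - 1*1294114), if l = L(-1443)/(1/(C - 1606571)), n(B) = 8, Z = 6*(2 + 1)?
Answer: 11806302948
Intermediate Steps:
C = -6359022 (C = 3*(-2119674) = -6359022)
Z = 18 (Z = 6*3 = 18)
L(Y) = 1482
g(b, c) = 8
l = -11805008826 (l = 1482/(1/(-6359022 - 1606571)) = 1482/(1/(-7965593)) = 1482/(-1/7965593) = 1482*(-7965593) = -11805008826)
g(198, 1254) - (l - 1*1294114) = 8 - (-11805008826 - 1*1294114) = 8 - (-11805008826 - 1294114) = 8 - 1*(-11806302940) = 8 + 11806302940 = 11806302948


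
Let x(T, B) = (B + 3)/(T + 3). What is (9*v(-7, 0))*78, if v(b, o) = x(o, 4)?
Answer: 1638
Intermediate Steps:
x(T, B) = (3 + B)/(3 + T)
v(b, o) = 7/(3 + o) (v(b, o) = (3 + 4)/(3 + o) = 7/(3 + o))
(9*v(-7, 0))*78 = (9*(7/(3 + 0)))*78 = (9*(7/3))*78 = 21*78 = 1638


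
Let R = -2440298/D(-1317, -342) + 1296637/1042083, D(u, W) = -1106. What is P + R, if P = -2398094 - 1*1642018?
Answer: -332418685834580/82324557 ≈ -4.0379e+6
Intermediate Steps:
P = -4040112 (P = -2398094 - 1642018 = -4040112)
R = 181744795804/82324557 (R = -2440298/(-1106) + 1296637/1042083 = -2440298*(-1/1106) + 1296637*(1/1042083) = 174307/79 + 1296637/1042083 = 181744795804/82324557 ≈ 2207.7)
P + R = -4040112 + 181744795804/82324557 = -332418685834580/82324557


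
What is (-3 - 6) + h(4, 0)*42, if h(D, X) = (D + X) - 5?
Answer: -51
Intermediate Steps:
h(D, X) = -5 + D + X
(-3 - 6) + h(4, 0)*42 = (-3 - 6) + (-5 + 4 + 0)*42 = -9 - 1*42 = -9 - 42 = -51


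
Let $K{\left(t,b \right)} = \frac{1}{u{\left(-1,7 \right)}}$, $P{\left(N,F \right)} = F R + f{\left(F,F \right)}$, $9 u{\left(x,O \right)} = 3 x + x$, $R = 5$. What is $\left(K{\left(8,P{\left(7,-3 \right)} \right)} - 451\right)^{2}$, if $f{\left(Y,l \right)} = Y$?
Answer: $\frac{3286969}{16} \approx 2.0544 \cdot 10^{5}$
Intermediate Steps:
$u{\left(x,O \right)} = \frac{4 x}{9}$ ($u{\left(x,O \right)} = \frac{3 x + x}{9} = \frac{4 x}{9}$)
$P{\left(N,F \right)} = 6 F$ ($P{\left(N,F \right)} = F 5 + F = 5 F + F = 6 F$)
$K{\left(t,b \right)} = - \frac{9}{4}$ ($K{\left(t,b \right)} = \frac{1}{\frac{4}{9} \left(-1\right)} = \frac{1}{- \frac{4}{9}} = - \frac{9}{4}$)
$\left(K{\left(8,P{\left(7,-3 \right)} \right)} - 451\right)^{2} = \left(- \frac{9}{4} - 451\right)^{2} = \left(- \frac{1813}{4}\right)^{2} = \frac{3286969}{16}$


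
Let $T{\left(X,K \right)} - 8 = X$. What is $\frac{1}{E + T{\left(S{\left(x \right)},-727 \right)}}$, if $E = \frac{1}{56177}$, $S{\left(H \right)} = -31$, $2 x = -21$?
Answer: $- \frac{56177}{1292070} \approx -0.043478$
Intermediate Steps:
$x = - \frac{21}{2}$ ($x = \frac{1}{2} \left(-21\right) = - \frac{21}{2} \approx -10.5$)
$T{\left(X,K \right)} = 8 + X$
$E = \frac{1}{56177} \approx 1.7801 \cdot 10^{-5}$
$\frac{1}{E + T{\left(S{\left(x \right)},-727 \right)}} = \frac{1}{\frac{1}{56177} + \left(8 - 31\right)} = \frac{1}{\frac{1}{56177} - 23} = \frac{1}{- \frac{1292070}{56177}} = - \frac{56177}{1292070}$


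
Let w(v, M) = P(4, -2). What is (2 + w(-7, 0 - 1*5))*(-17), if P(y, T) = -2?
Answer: 0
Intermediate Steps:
w(v, M) = -2
(2 + w(-7, 0 - 1*5))*(-17) = (2 - 2)*(-17) = 0*(-17) = 0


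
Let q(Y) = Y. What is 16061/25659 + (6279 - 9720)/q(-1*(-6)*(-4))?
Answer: 29559361/205272 ≈ 144.00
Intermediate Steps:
16061/25659 + (6279 - 9720)/q(-1*(-6)*(-4)) = 16061/25659 + (6279 - 9720)/((-1*(-6)*(-4))) = 16061*(1/25659) - 3441/(6*(-4)) = 16061/25659 - 3441/(-24) = 16061/25659 - 3441*(-1/24) = 16061/25659 + 1147/8 = 29559361/205272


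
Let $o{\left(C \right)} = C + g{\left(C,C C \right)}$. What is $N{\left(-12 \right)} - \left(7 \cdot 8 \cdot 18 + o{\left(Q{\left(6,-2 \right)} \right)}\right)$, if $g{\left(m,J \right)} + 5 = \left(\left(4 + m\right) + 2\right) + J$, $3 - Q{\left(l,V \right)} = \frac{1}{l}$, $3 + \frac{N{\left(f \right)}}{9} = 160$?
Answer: $\frac{14051}{36} \approx 390.31$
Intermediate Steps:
$N{\left(f \right)} = 1413$ ($N{\left(f \right)} = -27 + 9 \cdot 160 = -27 + 1440 = 1413$)
$Q{\left(l,V \right)} = 3 - \frac{1}{l}$
$g{\left(m,J \right)} = 1 + J + m$ ($g{\left(m,J \right)} = -5 + \left(\left(\left(4 + m\right) + 2\right) + J\right) = -5 + \left(\left(6 + m\right) + J\right) = -5 + \left(6 + J + m\right) = 1 + J + m$)
$o{\left(C \right)} = 1 + C^{2} + 2 C$ ($o{\left(C \right)} = C + \left(1 + C C + C\right) = C + \left(1 + C^{2} + C\right) = C + \left(1 + C + C^{2}\right) = 1 + C^{2} + 2 C$)
$N{\left(-12 \right)} - \left(7 \cdot 8 \cdot 18 + o{\left(Q{\left(6,-2 \right)} \right)}\right) = 1413 - \left(7 \cdot 8 \cdot 18 + \left(1 + \left(3 - \frac{1}{6}\right)^{2} + 2 \left(3 - \frac{1}{6}\right)\right)\right) = 1413 - \left(56 \cdot 18 + \left(1 + \left(3 - \frac{1}{6}\right)^{2} + 2 \left(3 - \frac{1}{6}\right)\right)\right) = 1413 - \left(1008 + \left(1 + \left(3 - \frac{1}{6}\right)^{2} + 2 \left(3 - \frac{1}{6}\right)\right)\right) = 1413 - \left(1008 + \left(1 + \left(\frac{17}{6}\right)^{2} + 2 \cdot \frac{17}{6}\right)\right) = 1413 - \left(1008 + \left(1 + \frac{289}{36} + \frac{17}{3}\right)\right) = 1413 - \left(1008 + \frac{529}{36}\right) = 1413 - \frac{36817}{36} = \frac{14051}{36}$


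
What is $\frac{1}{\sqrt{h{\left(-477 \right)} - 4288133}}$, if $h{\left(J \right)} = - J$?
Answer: $- \frac{i \sqrt{1071914}}{2143828} \approx - 0.00048294 i$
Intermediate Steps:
$\frac{1}{\sqrt{h{\left(-477 \right)} - 4288133}} = \frac{1}{\sqrt{\left(-1\right) \left(-477\right) - 4288133}} = \frac{1}{\sqrt{477 - 4288133}} = \frac{1}{\sqrt{-4287656}} = \frac{1}{2 i \sqrt{1071914}} = - \frac{i \sqrt{1071914}}{2143828}$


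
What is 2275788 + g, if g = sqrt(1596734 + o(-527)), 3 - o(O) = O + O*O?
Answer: 2275788 + 3*sqrt(146615) ≈ 2.2769e+6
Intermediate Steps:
o(O) = 3 - O - O**2 (o(O) = 3 - (O + O*O) = 3 - (O + O**2) = 3 + (-O - O**2) = 3 - O - O**2)
g = 3*sqrt(146615) (g = sqrt(1596734 + (3 - 1*(-527) - 1*(-527)**2)) = sqrt(1596734 + (3 + 527 - 1*277729)) = sqrt(1596734 + (3 + 527 - 277729)) = sqrt(1596734 - 277199) = sqrt(1319535) = 3*sqrt(146615) ≈ 1148.7)
2275788 + g = 2275788 + 3*sqrt(146615)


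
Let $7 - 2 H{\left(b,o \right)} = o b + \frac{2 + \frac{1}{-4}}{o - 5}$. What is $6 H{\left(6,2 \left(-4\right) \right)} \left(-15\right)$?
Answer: $- \frac{129015}{52} \approx -2481.1$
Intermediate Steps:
$H{\left(b,o \right)} = \frac{7}{2} - \frac{7}{8 \left(-5 + o\right)} - \frac{b o}{2}$ ($H{\left(b,o \right)} = \frac{7}{2} - \frac{o b + \frac{2 + \frac{1}{-4}}{o - 5}}{2} = \frac{7}{2} - \frac{b o + \frac{2 - \frac{1}{4}}{-5 + o}}{2} = \frac{7}{2} - \frac{b o + \frac{7}{4 \left(-5 + o\right)}}{2} = \frac{7}{2} - \frac{\frac{7}{4 \left(-5 + o\right)} + b o}{2} = \frac{7}{2} - \left(\frac{7}{8 \left(-5 + o\right)} + \frac{b o}{2}\right) = \frac{7}{2} - \frac{7}{8 \left(-5 + o\right)} - \frac{b o}{2}$)
$6 H{\left(6,2 \left(-4\right) \right)} \left(-15\right) = 6 \frac{-147 + 28 \cdot 2 \left(-4\right) - 24 \left(2 \left(-4\right)\right)^{2} + 20 \cdot 6 \cdot 2 \left(-4\right)}{8 \left(-5 + 2 \left(-4\right)\right)} \left(-15\right) = 6 \frac{-147 + 28 \left(-8\right) - 24 \left(-8\right)^{2} + 20 \cdot 6 \left(-8\right)}{8 \left(-5 - 8\right)} \left(-15\right) = 6 \frac{-147 - 224 - 24 \cdot 64 - 960}{8 \left(-13\right)} \left(-15\right) = 6 \cdot \frac{1}{8} \left(- \frac{1}{13}\right) \left(-147 - 224 - 1536 - 960\right) \left(-15\right) = 6 \cdot \frac{1}{8} \left(- \frac{1}{13}\right) \left(-2867\right) \left(-15\right) = 6 \cdot \frac{2867}{104} \left(-15\right) = \frac{8601}{52} \left(-15\right) = - \frac{129015}{52}$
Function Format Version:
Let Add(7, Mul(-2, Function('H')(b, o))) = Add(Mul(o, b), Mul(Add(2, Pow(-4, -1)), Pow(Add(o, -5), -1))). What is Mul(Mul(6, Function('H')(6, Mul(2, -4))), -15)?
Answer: Rational(-129015, 52) ≈ -2481.1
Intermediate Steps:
Function('H')(b, o) = Add(Rational(7, 2), Mul(Rational(-7, 8), Pow(Add(-5, o), -1)), Mul(Rational(-1, 2), b, o)) (Function('H')(b, o) = Add(Rational(7, 2), Mul(Rational(-1, 2), Add(Mul(o, b), Mul(Add(2, Pow(-4, -1)), Pow(Add(o, -5), -1))))) = Add(Rational(7, 2), Mul(Rational(-1, 2), Add(Mul(b, o), Mul(Add(2, Rational(-1, 4)), Pow(Add(-5, o), -1))))) = Add(Rational(7, 2), Mul(Rational(-1, 2), Add(Mul(b, o), Mul(Rational(7, 4), Pow(Add(-5, o), -1))))) = Add(Rational(7, 2), Mul(Rational(-1, 2), Add(Mul(Rational(7, 4), Pow(Add(-5, o), -1)), Mul(b, o)))) = Add(Rational(7, 2), Add(Mul(Rational(-7, 8), Pow(Add(-5, o), -1)), Mul(Rational(-1, 2), b, o))) = Add(Rational(7, 2), Mul(Rational(-7, 8), Pow(Add(-5, o), -1)), Mul(Rational(-1, 2), b, o)))
Mul(Mul(6, Function('H')(6, Mul(2, -4))), -15) = Mul(Mul(6, Mul(Rational(1, 8), Pow(Add(-5, Mul(2, -4)), -1), Add(-147, Mul(28, Mul(2, -4)), Mul(-4, 6, Pow(Mul(2, -4), 2)), Mul(20, 6, Mul(2, -4))))), -15) = Mul(Mul(6, Mul(Rational(1, 8), Pow(Add(-5, -8), -1), Add(-147, Mul(28, -8), Mul(-4, 6, Pow(-8, 2)), Mul(20, 6, -8)))), -15) = Mul(Mul(6, Mul(Rational(1, 8), Pow(-13, -1), Add(-147, -224, Mul(-4, 6, 64), -960))), -15) = Mul(Mul(6, Mul(Rational(1, 8), Rational(-1, 13), Add(-147, -224, -1536, -960))), -15) = Mul(Mul(6, Mul(Rational(1, 8), Rational(-1, 13), -2867)), -15) = Mul(Mul(6, Rational(2867, 104)), -15) = Mul(Rational(8601, 52), -15) = Rational(-129015, 52)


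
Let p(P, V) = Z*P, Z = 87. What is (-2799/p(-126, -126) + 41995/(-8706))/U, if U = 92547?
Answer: -4036862/81779989473 ≈ -4.9362e-5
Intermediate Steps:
p(P, V) = 87*P
(-2799/p(-126, -126) + 41995/(-8706))/U = (-2799/(87*(-126)) + 41995/(-8706))/92547 = (-2799/(-10962) + 41995*(-1/8706))*(1/92547) = (-2799*(-1/10962) - 41995/8706)*(1/92547) = (311/1218 - 41995/8706)*(1/92547) = -4036862/883659*1/92547 = -4036862/81779989473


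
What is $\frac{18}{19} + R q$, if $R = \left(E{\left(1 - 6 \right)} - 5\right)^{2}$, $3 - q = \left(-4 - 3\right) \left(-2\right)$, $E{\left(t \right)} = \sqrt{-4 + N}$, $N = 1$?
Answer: $- \frac{4580}{19} + 110 i \sqrt{3} \approx -241.05 + 190.53 i$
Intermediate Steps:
$E{\left(t \right)} = i \sqrt{3}$ ($E{\left(t \right)} = \sqrt{-4 + 1} = \sqrt{-3} = i \sqrt{3}$)
$q = -11$ ($q = 3 - \left(-4 - 3\right) \left(-2\right) = 3 - \left(-7\right) \left(-2\right) = 3 - 14 = -11$)
$R = \left(-5 + i \sqrt{3}\right)^{2}$ ($R = \left(i \sqrt{3} - 5\right)^{2} = \left(-5 + i \sqrt{3}\right)^{2} \approx 22.0 - 17.32 i$)
$\frac{18}{19} + R q = \frac{18}{19} + \left(5 - i \sqrt{3}\right)^{2} \left(-11\right) = 18 \cdot \frac{1}{19} - 11 \left(5 - i \sqrt{3}\right)^{2} = \frac{18}{19} - 11 \left(5 - i \sqrt{3}\right)^{2}$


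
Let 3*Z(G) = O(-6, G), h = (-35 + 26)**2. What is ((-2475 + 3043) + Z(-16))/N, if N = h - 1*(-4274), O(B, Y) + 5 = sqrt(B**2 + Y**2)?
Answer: 1699/13065 + 2*sqrt(73)/13065 ≈ 0.13135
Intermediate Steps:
h = 81 (h = (-9)**2 = 81)
O(B, Y) = -5 + sqrt(B**2 + Y**2)
Z(G) = -5/3 + sqrt(36 + G**2)/3 (Z(G) = (-5 + sqrt((-6)**2 + G**2))/3 = (-5 + sqrt(36 + G**2))/3 = -5/3 + sqrt(36 + G**2)/3)
N = 4355 (N = 81 - 1*(-4274) = 81 + 4274 = 4355)
((-2475 + 3043) + Z(-16))/N = ((-2475 + 3043) + (-5/3 + sqrt(36 + (-16)**2)/3))/4355 = (568 + (-5/3 + sqrt(36 + 256)/3))*(1/4355) = (568 + (-5/3 + sqrt(292)/3))*(1/4355) = (568 + (-5/3 + (2*sqrt(73))/3))*(1/4355) = (568 + (-5/3 + 2*sqrt(73)/3))*(1/4355) = (1699/3 + 2*sqrt(73)/3)*(1/4355) = 1699/13065 + 2*sqrt(73)/13065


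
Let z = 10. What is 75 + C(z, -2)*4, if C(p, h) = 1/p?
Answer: 377/5 ≈ 75.400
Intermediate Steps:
75 + C(z, -2)*4 = 75 + 4/10 = 75 + (1/10)*4 = 75 + 2/5 = 377/5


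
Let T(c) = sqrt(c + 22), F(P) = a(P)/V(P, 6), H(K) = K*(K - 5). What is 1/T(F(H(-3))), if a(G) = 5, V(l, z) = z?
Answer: sqrt(822)/137 ≈ 0.20927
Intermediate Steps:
H(K) = K*(-5 + K)
F(P) = 5/6
T(c) = sqrt(22 + c)
1/T(F(H(-3))) = 1/(sqrt(22 + 5/6)) = 1/(sqrt(137/6)) = 1/(sqrt(822)/6) = sqrt(822)/137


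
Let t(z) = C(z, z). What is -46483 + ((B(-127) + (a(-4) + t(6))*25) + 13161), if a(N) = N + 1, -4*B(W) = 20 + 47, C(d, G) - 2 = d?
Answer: -132855/4 ≈ -33214.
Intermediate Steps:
C(d, G) = 2 + d
t(z) = 2 + z
B(W) = -67/4 (B(W) = -(20 + 47)/4 = -¼*67 = -67/4)
a(N) = 1 + N
-46483 + ((B(-127) + (a(-4) + t(6))*25) + 13161) = -46483 + ((-67/4 + ((1 - 4) + (2 + 6))*25) + 13161) = -46483 + ((-67/4 + (-3 + 8)*25) + 13161) = -46483 + ((-67/4 + 5*25) + 13161) = -46483 + ((-67/4 + 125) + 13161) = -46483 + (433/4 + 13161) = -46483 + 53077/4 = -132855/4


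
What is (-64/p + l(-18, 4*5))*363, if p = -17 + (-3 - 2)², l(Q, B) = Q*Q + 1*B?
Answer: 121968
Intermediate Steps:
l(Q, B) = B + Q² (l(Q, B) = Q² + B = B + Q²)
p = 8 (p = -17 + (-5)² = -17 + 25 = 8)
(-64/p + l(-18, 4*5))*363 = (-64/8 + (4*5 + (-18)²))*363 = (-64*⅛ + (20 + 324))*363 = (-8 + 344)*363 = 336*363 = 121968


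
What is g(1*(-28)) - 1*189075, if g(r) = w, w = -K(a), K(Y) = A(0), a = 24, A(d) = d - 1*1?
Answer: -189074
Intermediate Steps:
A(d) = -1 + d (A(d) = d - 1 = -1 + d)
K(Y) = -1 (K(Y) = -1 + 0 = -1)
w = 1 (w = -1*(-1) = 1)
g(r) = 1
g(1*(-28)) - 1*189075 = 1 - 1*189075 = 1 - 189075 = -189074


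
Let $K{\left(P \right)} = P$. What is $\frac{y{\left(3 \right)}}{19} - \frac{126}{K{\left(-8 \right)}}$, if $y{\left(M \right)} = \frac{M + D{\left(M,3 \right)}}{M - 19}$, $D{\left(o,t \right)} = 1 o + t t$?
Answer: $\frac{4773}{304} \approx 15.701$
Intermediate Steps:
$D{\left(o,t \right)} = o + t^{2}$
$y{\left(M \right)} = \frac{9 + 2 M}{-19 + M}$ ($y{\left(M \right)} = \frac{M + \left(M + 3^{2}\right)}{M - 19} = \frac{M + \left(M + 9\right)}{-19 + M} = \frac{M + \left(9 + M\right)}{-19 + M} = \frac{9 + 2 M}{-19 + M}$)
$\frac{y{\left(3 \right)}}{19} - \frac{126}{K{\left(-8 \right)}} = \frac{\frac{1}{-19 + 3} \left(9 + 2 \cdot 3\right)}{19} - \frac{126}{-8} = \frac{9 + 6}{-16} \cdot \frac{1}{19} - - \frac{63}{4} = \left(- \frac{1}{16}\right) 15 \cdot \frac{1}{19} + \frac{63}{4} = \left(- \frac{15}{16}\right) \frac{1}{19} + \frac{63}{4} = - \frac{15}{304} + \frac{63}{4} = \frac{4773}{304}$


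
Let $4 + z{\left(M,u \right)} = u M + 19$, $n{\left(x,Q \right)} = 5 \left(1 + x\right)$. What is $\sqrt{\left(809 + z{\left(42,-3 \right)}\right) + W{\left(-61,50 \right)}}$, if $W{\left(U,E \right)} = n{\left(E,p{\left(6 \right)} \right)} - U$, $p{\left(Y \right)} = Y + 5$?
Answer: $13 \sqrt{6} \approx 31.843$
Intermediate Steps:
$p{\left(Y \right)} = 5 + Y$
$n{\left(x,Q \right)} = 5 + 5 x$
$z{\left(M,u \right)} = 15 + M u$ ($z{\left(M,u \right)} = -4 + \left(u M + 19\right) = -4 + \left(M u + 19\right) = -4 + \left(19 + M u\right) = 15 + M u$)
$W{\left(U,E \right)} = 5 - U + 5 E$ ($W{\left(U,E \right)} = \left(5 + 5 E\right) - U = 5 - U + 5 E$)
$\sqrt{\left(809 + z{\left(42,-3 \right)}\right) + W{\left(-61,50 \right)}} = \sqrt{\left(809 + \left(15 + 42 \left(-3\right)\right)\right) + \left(5 - -61 + 5 \cdot 50\right)} = \sqrt{\left(809 + \left(15 - 126\right)\right) + \left(5 + 61 + 250\right)} = \sqrt{\left(809 - 111\right) + 316} = \sqrt{698 + 316} = \sqrt{1014} = 13 \sqrt{6}$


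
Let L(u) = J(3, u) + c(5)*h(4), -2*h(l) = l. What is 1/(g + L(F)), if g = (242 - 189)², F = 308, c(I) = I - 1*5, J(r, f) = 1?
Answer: 1/2810 ≈ 0.00035587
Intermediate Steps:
c(I) = -5 + I (c(I) = I - 5 = -5 + I)
h(l) = -l/2
L(u) = 1 (L(u) = 1 + (-5 + 5)*(-½*4) = 1 + 0*(-2) = 1 + 0 = 1)
g = 2809 (g = 53² = 2809)
1/(g + L(F)) = 1/(2809 + 1) = 1/2810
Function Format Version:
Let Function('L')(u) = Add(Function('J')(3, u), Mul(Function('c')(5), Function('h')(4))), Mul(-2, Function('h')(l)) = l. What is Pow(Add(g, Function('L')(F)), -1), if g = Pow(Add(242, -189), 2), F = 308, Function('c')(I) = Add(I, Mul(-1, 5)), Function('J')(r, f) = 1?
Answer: Rational(1, 2810) ≈ 0.00035587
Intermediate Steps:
Function('c')(I) = Add(-5, I) (Function('c')(I) = Add(I, -5) = Add(-5, I))
Function('h')(l) = Mul(Rational(-1, 2), l)
Function('L')(u) = 1 (Function('L')(u) = Add(1, Mul(Add(-5, 5), Mul(Rational(-1, 2), 4))) = Add(1, Mul(0, -2)) = Add(1, 0) = 1)
g = 2809 (g = Pow(53, 2) = 2809)
Pow(Add(g, Function('L')(F)), -1) = Pow(Add(2809, 1), -1) = Pow(2810, -1) = Rational(1, 2810)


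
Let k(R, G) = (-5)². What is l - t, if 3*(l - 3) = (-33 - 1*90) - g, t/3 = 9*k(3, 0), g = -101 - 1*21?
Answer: -2017/3 ≈ -672.33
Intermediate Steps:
k(R, G) = 25
g = -122 (g = -101 - 21 = -122)
t = 675 (t = 3*(9*25) = 3*225 = 675)
l = 8/3 (l = 3 + ((-33 - 1*90) - 1*(-122))/3 = 3 + ((-33 - 90) + 122)/3 = 3 + (-123 + 122)/3 = 3 + (⅓)*(-1) = 3 - ⅓ = 8/3 ≈ 2.6667)
l - t = 8/3 - 1*675 = 8/3 - 675 = -2017/3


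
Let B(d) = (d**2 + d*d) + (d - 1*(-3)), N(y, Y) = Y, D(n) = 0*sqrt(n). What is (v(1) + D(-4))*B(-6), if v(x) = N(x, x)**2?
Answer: 69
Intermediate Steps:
D(n) = 0
B(d) = 3 + d + 2*d**2 (B(d) = (d**2 + d**2) + (d + 3) = 2*d**2 + (3 + d) = 3 + d + 2*d**2)
v(x) = x**2
(v(1) + D(-4))*B(-6) = (1**2 + 0)*(3 - 6 + 2*(-6)**2) = (1 + 0)*(3 - 6 + 2*36) = 1*(3 - 6 + 72) = 1*69 = 69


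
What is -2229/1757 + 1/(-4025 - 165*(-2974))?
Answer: -27775700983/21894082420 ≈ -1.2686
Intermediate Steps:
-2229/1757 + 1/(-4025 - 165*(-2974)) = -2229*1/1757 - 1/2974/(-4190) = -2229/1757 - 1/4190*(-1/2974) = -2229/1757 + 1/12461060 = -27775700983/21894082420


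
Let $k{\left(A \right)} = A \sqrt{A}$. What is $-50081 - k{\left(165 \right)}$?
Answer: $-50081 - 165 \sqrt{165} \approx -52200.0$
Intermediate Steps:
$k{\left(A \right)} = A^{\frac{3}{2}}$
$-50081 - k{\left(165 \right)} = -50081 - 165^{\frac{3}{2}} = -50081 - 165 \sqrt{165}$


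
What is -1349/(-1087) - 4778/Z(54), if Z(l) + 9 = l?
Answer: -5132981/48915 ≈ -104.94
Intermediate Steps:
Z(l) = -9 + l
-1349/(-1087) - 4778/Z(54) = -1349/(-1087) - 4778/(-9 + 54) = -1349*(-1/1087) - 4778/45 = 1349/1087 - 4778*1/45 = 1349/1087 - 4778/45 = -5132981/48915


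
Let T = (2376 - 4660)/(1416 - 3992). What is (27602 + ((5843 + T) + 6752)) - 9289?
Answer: 19905323/644 ≈ 30909.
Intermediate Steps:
T = 571/644 (T = -2284/(-2576) = -2284*(-1/2576) = 571/644 ≈ 0.88665)
(27602 + ((5843 + T) + 6752)) - 9289 = (27602 + ((5843 + 571/644) + 6752)) - 9289 = (27602 + (3763463/644 + 6752)) - 9289 = (27602 + 8111751/644) - 9289 = 25887439/644 - 9289 = 19905323/644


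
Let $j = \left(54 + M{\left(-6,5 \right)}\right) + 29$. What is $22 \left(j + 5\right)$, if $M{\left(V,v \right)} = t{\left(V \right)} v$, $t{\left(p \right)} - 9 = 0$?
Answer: $2926$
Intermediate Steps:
$t{\left(p \right)} = 9$ ($t{\left(p \right)} = 9 + 0 = 9$)
$M{\left(V,v \right)} = 9 v$
$j = 128$ ($j = \left(54 + 9 \cdot 5\right) + 29 = \left(54 + 45\right) + 29 = 99 + 29 = 128$)
$22 \left(j + 5\right) = 22 \left(128 + 5\right) = 22 \cdot 133 = 2926$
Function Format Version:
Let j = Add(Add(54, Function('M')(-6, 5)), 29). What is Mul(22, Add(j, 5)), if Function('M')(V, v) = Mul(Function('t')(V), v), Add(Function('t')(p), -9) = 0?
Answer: 2926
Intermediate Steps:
Function('t')(p) = 9 (Function('t')(p) = Add(9, 0) = 9)
Function('M')(V, v) = Mul(9, v)
j = 128 (j = Add(Add(54, Mul(9, 5)), 29) = Add(Add(54, 45), 29) = Add(99, 29) = 128)
Mul(22, Add(j, 5)) = Mul(22, Add(128, 5)) = Mul(22, 133) = 2926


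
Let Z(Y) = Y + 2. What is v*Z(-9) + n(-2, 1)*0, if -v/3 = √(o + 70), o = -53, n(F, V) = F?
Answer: 21*√17 ≈ 86.585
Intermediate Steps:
Z(Y) = 2 + Y
v = -3*√17 (v = -3*√(-53 + 70) = -3*√17 ≈ -12.369)
v*Z(-9) + n(-2, 1)*0 = (-3*√17)*(2 - 9) - 2*0 = -3*√17*(-7) + 0 = 21*√17 + 0 = 21*√17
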